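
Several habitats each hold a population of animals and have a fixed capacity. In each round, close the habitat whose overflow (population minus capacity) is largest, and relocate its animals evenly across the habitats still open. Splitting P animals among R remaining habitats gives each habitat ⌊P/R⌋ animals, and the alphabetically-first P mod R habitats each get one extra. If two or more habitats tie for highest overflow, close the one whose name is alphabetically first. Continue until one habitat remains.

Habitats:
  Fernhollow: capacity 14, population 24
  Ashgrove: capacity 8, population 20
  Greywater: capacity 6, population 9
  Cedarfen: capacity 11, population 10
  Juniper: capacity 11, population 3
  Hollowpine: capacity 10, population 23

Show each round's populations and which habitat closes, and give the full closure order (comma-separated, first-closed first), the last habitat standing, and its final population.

Closure order: Hollowpine, Ashgrove, Fernhollow, Greywater, Cedarfen
Last habitat: Juniper with 89 animals

Round 1: Ashgrove=20 Cedarfen=10 Fernhollow=24 Greywater=9 Hollowpine=23 Juniper=3 → close Hollowpine (overflow 13)
  23÷5 = 4 each, +1 to first 3
Round 2: Ashgrove=25 Cedarfen=15 Fernhollow=29 Greywater=13 Juniper=7 → close Ashgrove (overflow 17)
  25÷4 = 6 each, +1 to first 1
Round 3: Cedarfen=22 Fernhollow=35 Greywater=19 Juniper=13 → close Fernhollow (overflow 21)
  35÷3 = 11 each, +1 to first 2
Round 4: Cedarfen=34 Greywater=31 Juniper=24 → close Greywater (overflow 25)
  31÷2 = 15 each, +1 to first 1
Round 5: Cedarfen=50 Juniper=39 → close Cedarfen (overflow 39)
  50÷1 = 50 each, +1 to first 0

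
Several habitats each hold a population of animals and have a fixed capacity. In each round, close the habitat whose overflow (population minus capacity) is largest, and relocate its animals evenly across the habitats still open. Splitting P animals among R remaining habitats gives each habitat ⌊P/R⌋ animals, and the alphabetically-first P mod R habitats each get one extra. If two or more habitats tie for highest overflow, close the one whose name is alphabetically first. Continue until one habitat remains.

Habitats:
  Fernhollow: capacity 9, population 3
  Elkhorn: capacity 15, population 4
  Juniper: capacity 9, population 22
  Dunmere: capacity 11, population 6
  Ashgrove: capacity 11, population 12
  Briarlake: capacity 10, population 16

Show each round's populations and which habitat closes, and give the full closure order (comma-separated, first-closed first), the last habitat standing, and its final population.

Closure order: Juniper, Briarlake, Ashgrove, Dunmere, Fernhollow
Last habitat: Elkhorn with 63 animals

Round 1: Ashgrove=12 Briarlake=16 Dunmere=6 Elkhorn=4 Fernhollow=3 Juniper=22 → close Juniper (overflow 13)
  22÷5 = 4 each, +1 to first 2
Round 2: Ashgrove=17 Briarlake=21 Dunmere=10 Elkhorn=8 Fernhollow=7 → close Briarlake (overflow 11)
  21÷4 = 5 each, +1 to first 1
Round 3: Ashgrove=23 Dunmere=15 Elkhorn=13 Fernhollow=12 → close Ashgrove (overflow 12)
  23÷3 = 7 each, +1 to first 2
Round 4: Dunmere=23 Elkhorn=21 Fernhollow=19 → close Dunmere (overflow 12)
  23÷2 = 11 each, +1 to first 1
Round 5: Elkhorn=33 Fernhollow=30 → close Fernhollow (overflow 21)
  30÷1 = 30 each, +1 to first 0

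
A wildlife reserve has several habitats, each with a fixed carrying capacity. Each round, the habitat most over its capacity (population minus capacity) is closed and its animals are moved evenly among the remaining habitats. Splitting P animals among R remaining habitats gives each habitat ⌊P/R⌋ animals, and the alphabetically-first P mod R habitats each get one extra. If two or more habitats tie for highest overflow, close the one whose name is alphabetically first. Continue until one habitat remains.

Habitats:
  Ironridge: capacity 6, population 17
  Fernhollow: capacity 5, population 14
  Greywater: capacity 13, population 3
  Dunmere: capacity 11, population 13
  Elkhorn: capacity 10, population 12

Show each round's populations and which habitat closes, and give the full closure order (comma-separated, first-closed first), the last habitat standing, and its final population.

Round 1: Dunmere=13 Elkhorn=12 Fernhollow=14 Greywater=3 Ironridge=17 → close Ironridge (overflow 11)
  17÷4 = 4 each, +1 to first 1
Round 2: Dunmere=18 Elkhorn=16 Fernhollow=18 Greywater=7 → close Fernhollow (overflow 13)
  18÷3 = 6 each, +1 to first 0
Round 3: Dunmere=24 Elkhorn=22 Greywater=13 → close Dunmere (overflow 13)
  24÷2 = 12 each, +1 to first 0
Round 4: Elkhorn=34 Greywater=25 → close Elkhorn (overflow 24)
  34÷1 = 34 each, +1 to first 0

Closure order: Ironridge, Fernhollow, Dunmere, Elkhorn
Last habitat: Greywater with 59 animals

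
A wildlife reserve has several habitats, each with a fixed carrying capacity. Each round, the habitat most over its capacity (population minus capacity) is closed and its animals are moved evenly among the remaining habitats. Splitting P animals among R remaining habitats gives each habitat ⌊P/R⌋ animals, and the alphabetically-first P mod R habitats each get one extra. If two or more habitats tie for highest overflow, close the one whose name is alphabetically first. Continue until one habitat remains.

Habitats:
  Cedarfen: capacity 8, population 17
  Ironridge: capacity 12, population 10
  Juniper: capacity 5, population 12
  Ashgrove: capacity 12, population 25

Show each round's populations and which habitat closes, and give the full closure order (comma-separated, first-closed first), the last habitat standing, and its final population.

Closure order: Ashgrove, Cedarfen, Juniper
Last habitat: Ironridge with 64 animals

Round 1: Ashgrove=25 Cedarfen=17 Ironridge=10 Juniper=12 → close Ashgrove (overflow 13)
  25÷3 = 8 each, +1 to first 1
Round 2: Cedarfen=26 Ironridge=18 Juniper=20 → close Cedarfen (overflow 18)
  26÷2 = 13 each, +1 to first 0
Round 3: Ironridge=31 Juniper=33 → close Juniper (overflow 28)
  33÷1 = 33 each, +1 to first 0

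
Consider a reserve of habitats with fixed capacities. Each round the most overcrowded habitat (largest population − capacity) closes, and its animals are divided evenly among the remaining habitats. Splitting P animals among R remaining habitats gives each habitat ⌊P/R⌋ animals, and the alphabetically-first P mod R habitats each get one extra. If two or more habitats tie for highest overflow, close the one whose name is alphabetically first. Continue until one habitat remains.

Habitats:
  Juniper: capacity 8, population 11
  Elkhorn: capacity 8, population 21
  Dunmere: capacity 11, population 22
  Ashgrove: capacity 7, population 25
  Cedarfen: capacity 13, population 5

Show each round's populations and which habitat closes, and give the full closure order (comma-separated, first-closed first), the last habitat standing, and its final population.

Round 1: Ashgrove=25 Cedarfen=5 Dunmere=22 Elkhorn=21 Juniper=11 → close Ashgrove (overflow 18)
  25÷4 = 6 each, +1 to first 1
Round 2: Cedarfen=12 Dunmere=28 Elkhorn=27 Juniper=17 → close Elkhorn (overflow 19)
  27÷3 = 9 each, +1 to first 0
Round 3: Cedarfen=21 Dunmere=37 Juniper=26 → close Dunmere (overflow 26)
  37÷2 = 18 each, +1 to first 1
Round 4: Cedarfen=40 Juniper=44 → close Juniper (overflow 36)
  44÷1 = 44 each, +1 to first 0

Closure order: Ashgrove, Elkhorn, Dunmere, Juniper
Last habitat: Cedarfen with 84 animals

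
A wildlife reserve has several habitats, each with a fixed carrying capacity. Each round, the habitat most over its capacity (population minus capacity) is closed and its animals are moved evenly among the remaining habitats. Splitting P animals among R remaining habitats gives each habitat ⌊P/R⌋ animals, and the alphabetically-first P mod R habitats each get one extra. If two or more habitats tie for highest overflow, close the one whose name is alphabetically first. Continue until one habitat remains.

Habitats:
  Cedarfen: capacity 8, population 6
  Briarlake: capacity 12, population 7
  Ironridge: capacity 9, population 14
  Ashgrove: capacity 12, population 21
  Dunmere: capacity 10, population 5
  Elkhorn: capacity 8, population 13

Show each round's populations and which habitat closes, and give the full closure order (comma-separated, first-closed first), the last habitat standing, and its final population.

Round 1: Ashgrove=21 Briarlake=7 Cedarfen=6 Dunmere=5 Elkhorn=13 Ironridge=14 → close Ashgrove (overflow 9)
  21÷5 = 4 each, +1 to first 1
Round 2: Briarlake=12 Cedarfen=10 Dunmere=9 Elkhorn=17 Ironridge=18 → close Elkhorn (overflow 9)
  17÷4 = 4 each, +1 to first 1
Round 3: Briarlake=17 Cedarfen=14 Dunmere=13 Ironridge=22 → close Ironridge (overflow 13)
  22÷3 = 7 each, +1 to first 1
Round 4: Briarlake=25 Cedarfen=21 Dunmere=20 → close Briarlake (overflow 13)
  25÷2 = 12 each, +1 to first 1
Round 5: Cedarfen=34 Dunmere=32 → close Cedarfen (overflow 26)
  34÷1 = 34 each, +1 to first 0

Closure order: Ashgrove, Elkhorn, Ironridge, Briarlake, Cedarfen
Last habitat: Dunmere with 66 animals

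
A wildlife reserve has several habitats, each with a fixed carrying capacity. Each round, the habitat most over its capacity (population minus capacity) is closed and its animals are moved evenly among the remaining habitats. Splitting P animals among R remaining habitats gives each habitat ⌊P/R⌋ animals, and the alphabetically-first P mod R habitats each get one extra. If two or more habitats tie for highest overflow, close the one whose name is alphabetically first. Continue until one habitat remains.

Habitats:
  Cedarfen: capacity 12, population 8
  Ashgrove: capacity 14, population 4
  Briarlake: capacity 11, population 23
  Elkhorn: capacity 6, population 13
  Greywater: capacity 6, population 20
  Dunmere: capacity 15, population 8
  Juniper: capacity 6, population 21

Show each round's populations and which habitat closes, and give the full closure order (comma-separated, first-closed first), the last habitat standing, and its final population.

Closure order: Juniper, Greywater, Briarlake, Elkhorn, Cedarfen, Ashgrove
Last habitat: Dunmere with 97 animals

Round 1: Ashgrove=4 Briarlake=23 Cedarfen=8 Dunmere=8 Elkhorn=13 Greywater=20 Juniper=21 → close Juniper (overflow 15)
  21÷6 = 3 each, +1 to first 3
Round 2: Ashgrove=8 Briarlake=27 Cedarfen=12 Dunmere=11 Elkhorn=16 Greywater=23 → close Greywater (overflow 17)
  23÷5 = 4 each, +1 to first 3
Round 3: Ashgrove=13 Briarlake=32 Cedarfen=17 Dunmere=15 Elkhorn=20 → close Briarlake (overflow 21)
  32÷4 = 8 each, +1 to first 0
Round 4: Ashgrove=21 Cedarfen=25 Dunmere=23 Elkhorn=28 → close Elkhorn (overflow 22)
  28÷3 = 9 each, +1 to first 1
Round 5: Ashgrove=31 Cedarfen=34 Dunmere=32 → close Cedarfen (overflow 22)
  34÷2 = 17 each, +1 to first 0
Round 6: Ashgrove=48 Dunmere=49 → close Ashgrove (overflow 34)
  48÷1 = 48 each, +1 to first 0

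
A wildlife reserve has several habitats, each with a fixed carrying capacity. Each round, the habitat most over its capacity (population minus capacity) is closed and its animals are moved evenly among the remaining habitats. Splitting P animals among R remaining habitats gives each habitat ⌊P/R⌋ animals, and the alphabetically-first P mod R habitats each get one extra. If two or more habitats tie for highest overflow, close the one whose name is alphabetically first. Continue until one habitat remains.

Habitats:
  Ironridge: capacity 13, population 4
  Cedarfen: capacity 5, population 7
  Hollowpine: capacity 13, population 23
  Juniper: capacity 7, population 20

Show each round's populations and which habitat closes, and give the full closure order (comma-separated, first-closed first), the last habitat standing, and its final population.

Round 1: Cedarfen=7 Hollowpine=23 Ironridge=4 Juniper=20 → close Juniper (overflow 13)
  20÷3 = 6 each, +1 to first 2
Round 2: Cedarfen=14 Hollowpine=30 Ironridge=10 → close Hollowpine (overflow 17)
  30÷2 = 15 each, +1 to first 0
Round 3: Cedarfen=29 Ironridge=25 → close Cedarfen (overflow 24)
  29÷1 = 29 each, +1 to first 0

Closure order: Juniper, Hollowpine, Cedarfen
Last habitat: Ironridge with 54 animals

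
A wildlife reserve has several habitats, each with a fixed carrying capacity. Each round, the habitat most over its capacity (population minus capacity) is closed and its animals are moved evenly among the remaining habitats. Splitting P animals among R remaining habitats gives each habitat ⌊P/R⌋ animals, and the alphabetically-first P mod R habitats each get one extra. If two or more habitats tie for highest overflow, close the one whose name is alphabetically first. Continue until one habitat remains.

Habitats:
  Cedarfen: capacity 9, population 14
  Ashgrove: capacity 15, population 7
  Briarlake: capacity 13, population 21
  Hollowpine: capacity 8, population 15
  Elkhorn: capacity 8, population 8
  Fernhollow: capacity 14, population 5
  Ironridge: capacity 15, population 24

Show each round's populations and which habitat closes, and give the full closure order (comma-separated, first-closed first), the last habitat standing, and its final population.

Round 1: Ashgrove=7 Briarlake=21 Cedarfen=14 Elkhorn=8 Fernhollow=5 Hollowpine=15 Ironridge=24 → close Ironridge (overflow 9)
  24÷6 = 4 each, +1 to first 0
Round 2: Ashgrove=11 Briarlake=25 Cedarfen=18 Elkhorn=12 Fernhollow=9 Hollowpine=19 → close Briarlake (overflow 12)
  25÷5 = 5 each, +1 to first 0
Round 3: Ashgrove=16 Cedarfen=23 Elkhorn=17 Fernhollow=14 Hollowpine=24 → close Hollowpine (overflow 16)
  24÷4 = 6 each, +1 to first 0
Round 4: Ashgrove=22 Cedarfen=29 Elkhorn=23 Fernhollow=20 → close Cedarfen (overflow 20)
  29÷3 = 9 each, +1 to first 2
Round 5: Ashgrove=32 Elkhorn=33 Fernhollow=29 → close Elkhorn (overflow 25)
  33÷2 = 16 each, +1 to first 1
Round 6: Ashgrove=49 Fernhollow=45 → close Ashgrove (overflow 34)
  49÷1 = 49 each, +1 to first 0

Closure order: Ironridge, Briarlake, Hollowpine, Cedarfen, Elkhorn, Ashgrove
Last habitat: Fernhollow with 94 animals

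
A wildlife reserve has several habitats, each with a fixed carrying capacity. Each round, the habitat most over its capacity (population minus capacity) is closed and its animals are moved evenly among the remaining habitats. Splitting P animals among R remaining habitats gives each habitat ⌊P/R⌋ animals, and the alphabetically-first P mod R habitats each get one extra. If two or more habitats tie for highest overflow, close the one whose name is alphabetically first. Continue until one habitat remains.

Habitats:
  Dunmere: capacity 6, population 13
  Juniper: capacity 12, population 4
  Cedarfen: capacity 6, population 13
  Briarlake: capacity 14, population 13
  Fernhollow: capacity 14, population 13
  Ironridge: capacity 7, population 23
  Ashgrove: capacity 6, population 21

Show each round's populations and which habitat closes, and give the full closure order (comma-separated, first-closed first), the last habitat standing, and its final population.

Closure order: Ironridge, Ashgrove, Cedarfen, Dunmere, Briarlake, Fernhollow
Last habitat: Juniper with 100 animals

Round 1: Ashgrove=21 Briarlake=13 Cedarfen=13 Dunmere=13 Fernhollow=13 Ironridge=23 Juniper=4 → close Ironridge (overflow 16)
  23÷6 = 3 each, +1 to first 5
Round 2: Ashgrove=25 Briarlake=17 Cedarfen=17 Dunmere=17 Fernhollow=17 Juniper=7 → close Ashgrove (overflow 19)
  25÷5 = 5 each, +1 to first 0
Round 3: Briarlake=22 Cedarfen=22 Dunmere=22 Fernhollow=22 Juniper=12 → close Cedarfen (overflow 16)
  22÷4 = 5 each, +1 to first 2
Round 4: Briarlake=28 Dunmere=28 Fernhollow=27 Juniper=17 → close Dunmere (overflow 22)
  28÷3 = 9 each, +1 to first 1
Round 5: Briarlake=38 Fernhollow=36 Juniper=26 → close Briarlake (overflow 24)
  38÷2 = 19 each, +1 to first 0
Round 6: Fernhollow=55 Juniper=45 → close Fernhollow (overflow 41)
  55÷1 = 55 each, +1 to first 0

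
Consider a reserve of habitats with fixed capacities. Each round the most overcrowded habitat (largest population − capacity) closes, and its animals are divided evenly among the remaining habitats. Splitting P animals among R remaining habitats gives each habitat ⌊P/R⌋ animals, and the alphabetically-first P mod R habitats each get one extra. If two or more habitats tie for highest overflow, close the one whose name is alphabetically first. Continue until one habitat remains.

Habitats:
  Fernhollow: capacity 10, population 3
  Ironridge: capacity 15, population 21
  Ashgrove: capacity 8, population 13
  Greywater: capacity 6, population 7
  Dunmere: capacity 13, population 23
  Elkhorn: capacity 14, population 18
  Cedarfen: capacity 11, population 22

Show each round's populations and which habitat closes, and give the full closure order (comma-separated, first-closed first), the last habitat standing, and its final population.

Round 1: Ashgrove=13 Cedarfen=22 Dunmere=23 Elkhorn=18 Fernhollow=3 Greywater=7 Ironridge=21 → close Cedarfen (overflow 11)
  22÷6 = 3 each, +1 to first 4
Round 2: Ashgrove=17 Dunmere=27 Elkhorn=22 Fernhollow=7 Greywater=10 Ironridge=24 → close Dunmere (overflow 14)
  27÷5 = 5 each, +1 to first 2
Round 3: Ashgrove=23 Elkhorn=28 Fernhollow=12 Greywater=15 Ironridge=29 → close Ashgrove (overflow 15)
  23÷4 = 5 each, +1 to first 3
Round 4: Elkhorn=34 Fernhollow=18 Greywater=21 Ironridge=34 → close Elkhorn (overflow 20)
  34÷3 = 11 each, +1 to first 1
Round 5: Fernhollow=30 Greywater=32 Ironridge=45 → close Ironridge (overflow 30)
  45÷2 = 22 each, +1 to first 1
Round 6: Fernhollow=53 Greywater=54 → close Greywater (overflow 48)
  54÷1 = 54 each, +1 to first 0

Closure order: Cedarfen, Dunmere, Ashgrove, Elkhorn, Ironridge, Greywater
Last habitat: Fernhollow with 107 animals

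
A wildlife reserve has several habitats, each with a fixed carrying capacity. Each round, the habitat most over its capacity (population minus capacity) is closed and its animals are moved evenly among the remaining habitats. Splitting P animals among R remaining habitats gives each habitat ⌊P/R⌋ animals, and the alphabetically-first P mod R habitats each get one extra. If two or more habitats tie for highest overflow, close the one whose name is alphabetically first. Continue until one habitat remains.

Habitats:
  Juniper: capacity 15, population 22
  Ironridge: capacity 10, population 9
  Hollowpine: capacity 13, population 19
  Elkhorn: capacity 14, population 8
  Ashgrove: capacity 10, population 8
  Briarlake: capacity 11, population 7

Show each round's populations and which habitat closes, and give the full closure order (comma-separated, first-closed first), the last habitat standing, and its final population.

Closure order: Juniper, Hollowpine, Ashgrove, Briarlake, Ironridge
Last habitat: Elkhorn with 73 animals

Round 1: Ashgrove=8 Briarlake=7 Elkhorn=8 Hollowpine=19 Ironridge=9 Juniper=22 → close Juniper (overflow 7)
  22÷5 = 4 each, +1 to first 2
Round 2: Ashgrove=13 Briarlake=12 Elkhorn=12 Hollowpine=23 Ironridge=13 → close Hollowpine (overflow 10)
  23÷4 = 5 each, +1 to first 3
Round 3: Ashgrove=19 Briarlake=18 Elkhorn=18 Ironridge=18 → close Ashgrove (overflow 9)
  19÷3 = 6 each, +1 to first 1
Round 4: Briarlake=25 Elkhorn=24 Ironridge=24 → close Briarlake (overflow 14)
  25÷2 = 12 each, +1 to first 1
Round 5: Elkhorn=37 Ironridge=36 → close Ironridge (overflow 26)
  36÷1 = 36 each, +1 to first 0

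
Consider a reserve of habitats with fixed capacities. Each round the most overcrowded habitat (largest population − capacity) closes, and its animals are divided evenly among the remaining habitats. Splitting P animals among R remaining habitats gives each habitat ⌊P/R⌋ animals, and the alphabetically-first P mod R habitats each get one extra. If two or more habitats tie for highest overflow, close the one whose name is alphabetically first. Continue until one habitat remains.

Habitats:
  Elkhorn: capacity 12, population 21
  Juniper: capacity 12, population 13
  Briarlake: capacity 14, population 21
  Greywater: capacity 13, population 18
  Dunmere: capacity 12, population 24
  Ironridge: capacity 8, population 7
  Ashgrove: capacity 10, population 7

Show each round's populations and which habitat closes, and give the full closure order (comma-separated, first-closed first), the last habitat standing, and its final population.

Round 1: Ashgrove=7 Briarlake=21 Dunmere=24 Elkhorn=21 Greywater=18 Ironridge=7 Juniper=13 → close Dunmere (overflow 12)
  24÷6 = 4 each, +1 to first 0
Round 2: Ashgrove=11 Briarlake=25 Elkhorn=25 Greywater=22 Ironridge=11 Juniper=17 → close Elkhorn (overflow 13)
  25÷5 = 5 each, +1 to first 0
Round 3: Ashgrove=16 Briarlake=30 Greywater=27 Ironridge=16 Juniper=22 → close Briarlake (overflow 16)
  30÷4 = 7 each, +1 to first 2
Round 4: Ashgrove=24 Greywater=35 Ironridge=23 Juniper=29 → close Greywater (overflow 22)
  35÷3 = 11 each, +1 to first 2
Round 5: Ashgrove=36 Ironridge=35 Juniper=40 → close Juniper (overflow 28)
  40÷2 = 20 each, +1 to first 0
Round 6: Ashgrove=56 Ironridge=55 → close Ironridge (overflow 47)
  55÷1 = 55 each, +1 to first 0

Closure order: Dunmere, Elkhorn, Briarlake, Greywater, Juniper, Ironridge
Last habitat: Ashgrove with 111 animals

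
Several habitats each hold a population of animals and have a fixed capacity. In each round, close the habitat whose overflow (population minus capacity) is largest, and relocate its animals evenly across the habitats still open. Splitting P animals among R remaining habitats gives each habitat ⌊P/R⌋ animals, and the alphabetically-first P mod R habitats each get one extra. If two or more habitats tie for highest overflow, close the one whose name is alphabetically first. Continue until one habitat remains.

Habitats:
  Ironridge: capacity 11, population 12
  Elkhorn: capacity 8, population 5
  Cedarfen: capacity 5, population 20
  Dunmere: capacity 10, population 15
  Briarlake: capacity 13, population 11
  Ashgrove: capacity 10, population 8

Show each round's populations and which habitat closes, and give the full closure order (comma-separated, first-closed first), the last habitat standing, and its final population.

Closure order: Cedarfen, Dunmere, Ironridge, Ashgrove, Briarlake
Last habitat: Elkhorn with 71 animals

Round 1: Ashgrove=8 Briarlake=11 Cedarfen=20 Dunmere=15 Elkhorn=5 Ironridge=12 → close Cedarfen (overflow 15)
  20÷5 = 4 each, +1 to first 0
Round 2: Ashgrove=12 Briarlake=15 Dunmere=19 Elkhorn=9 Ironridge=16 → close Dunmere (overflow 9)
  19÷4 = 4 each, +1 to first 3
Round 3: Ashgrove=17 Briarlake=20 Elkhorn=14 Ironridge=20 → close Ironridge (overflow 9)
  20÷3 = 6 each, +1 to first 2
Round 4: Ashgrove=24 Briarlake=27 Elkhorn=20 → close Ashgrove (overflow 14)
  24÷2 = 12 each, +1 to first 0
Round 5: Briarlake=39 Elkhorn=32 → close Briarlake (overflow 26)
  39÷1 = 39 each, +1 to first 0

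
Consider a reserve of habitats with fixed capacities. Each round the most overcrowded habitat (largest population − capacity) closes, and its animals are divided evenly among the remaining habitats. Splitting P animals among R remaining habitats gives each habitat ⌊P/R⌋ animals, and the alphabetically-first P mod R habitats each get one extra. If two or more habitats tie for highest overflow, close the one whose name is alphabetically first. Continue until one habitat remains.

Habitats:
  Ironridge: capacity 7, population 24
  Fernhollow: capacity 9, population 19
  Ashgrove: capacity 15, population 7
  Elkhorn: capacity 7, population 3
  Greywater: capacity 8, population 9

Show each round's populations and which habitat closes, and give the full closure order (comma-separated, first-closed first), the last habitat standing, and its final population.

Closure order: Ironridge, Fernhollow, Greywater, Elkhorn
Last habitat: Ashgrove with 62 animals

Round 1: Ashgrove=7 Elkhorn=3 Fernhollow=19 Greywater=9 Ironridge=24 → close Ironridge (overflow 17)
  24÷4 = 6 each, +1 to first 0
Round 2: Ashgrove=13 Elkhorn=9 Fernhollow=25 Greywater=15 → close Fernhollow (overflow 16)
  25÷3 = 8 each, +1 to first 1
Round 3: Ashgrove=22 Elkhorn=17 Greywater=23 → close Greywater (overflow 15)
  23÷2 = 11 each, +1 to first 1
Round 4: Ashgrove=34 Elkhorn=28 → close Elkhorn (overflow 21)
  28÷1 = 28 each, +1 to first 0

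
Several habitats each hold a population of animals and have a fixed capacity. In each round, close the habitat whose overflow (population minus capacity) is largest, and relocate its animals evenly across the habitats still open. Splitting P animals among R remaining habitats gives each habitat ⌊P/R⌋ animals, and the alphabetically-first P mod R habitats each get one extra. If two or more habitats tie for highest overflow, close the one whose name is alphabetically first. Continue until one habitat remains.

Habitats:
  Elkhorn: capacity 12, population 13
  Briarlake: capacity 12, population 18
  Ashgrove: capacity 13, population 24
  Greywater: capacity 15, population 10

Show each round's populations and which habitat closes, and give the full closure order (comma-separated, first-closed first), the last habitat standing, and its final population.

Closure order: Ashgrove, Briarlake, Elkhorn
Last habitat: Greywater with 65 animals

Round 1: Ashgrove=24 Briarlake=18 Elkhorn=13 Greywater=10 → close Ashgrove (overflow 11)
  24÷3 = 8 each, +1 to first 0
Round 2: Briarlake=26 Elkhorn=21 Greywater=18 → close Briarlake (overflow 14)
  26÷2 = 13 each, +1 to first 0
Round 3: Elkhorn=34 Greywater=31 → close Elkhorn (overflow 22)
  34÷1 = 34 each, +1 to first 0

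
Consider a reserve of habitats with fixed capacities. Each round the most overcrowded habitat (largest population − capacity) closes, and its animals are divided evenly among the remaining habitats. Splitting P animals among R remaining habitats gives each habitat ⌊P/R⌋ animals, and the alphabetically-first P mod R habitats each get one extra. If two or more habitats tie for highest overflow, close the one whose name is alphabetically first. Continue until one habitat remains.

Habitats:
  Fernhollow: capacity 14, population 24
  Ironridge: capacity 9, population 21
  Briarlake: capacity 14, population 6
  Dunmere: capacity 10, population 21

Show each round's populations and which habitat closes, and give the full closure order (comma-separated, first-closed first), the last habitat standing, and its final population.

Round 1: Briarlake=6 Dunmere=21 Fernhollow=24 Ironridge=21 → close Ironridge (overflow 12)
  21÷3 = 7 each, +1 to first 0
Round 2: Briarlake=13 Dunmere=28 Fernhollow=31 → close Dunmere (overflow 18)
  28÷2 = 14 each, +1 to first 0
Round 3: Briarlake=27 Fernhollow=45 → close Fernhollow (overflow 31)
  45÷1 = 45 each, +1 to first 0

Closure order: Ironridge, Dunmere, Fernhollow
Last habitat: Briarlake with 72 animals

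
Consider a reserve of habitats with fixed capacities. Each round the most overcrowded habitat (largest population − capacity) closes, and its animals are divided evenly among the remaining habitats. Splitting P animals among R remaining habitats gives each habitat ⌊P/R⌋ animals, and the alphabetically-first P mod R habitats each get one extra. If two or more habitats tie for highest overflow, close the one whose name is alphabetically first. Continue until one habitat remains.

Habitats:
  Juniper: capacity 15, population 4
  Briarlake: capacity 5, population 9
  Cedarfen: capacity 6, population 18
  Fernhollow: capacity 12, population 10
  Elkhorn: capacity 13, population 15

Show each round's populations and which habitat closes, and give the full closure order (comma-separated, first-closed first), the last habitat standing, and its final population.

Closure order: Cedarfen, Briarlake, Elkhorn, Fernhollow
Last habitat: Juniper with 56 animals

Round 1: Briarlake=9 Cedarfen=18 Elkhorn=15 Fernhollow=10 Juniper=4 → close Cedarfen (overflow 12)
  18÷4 = 4 each, +1 to first 2
Round 2: Briarlake=14 Elkhorn=20 Fernhollow=14 Juniper=8 → close Briarlake (overflow 9)
  14÷3 = 4 each, +1 to first 2
Round 3: Elkhorn=25 Fernhollow=19 Juniper=12 → close Elkhorn (overflow 12)
  25÷2 = 12 each, +1 to first 1
Round 4: Fernhollow=32 Juniper=24 → close Fernhollow (overflow 20)
  32÷1 = 32 each, +1 to first 0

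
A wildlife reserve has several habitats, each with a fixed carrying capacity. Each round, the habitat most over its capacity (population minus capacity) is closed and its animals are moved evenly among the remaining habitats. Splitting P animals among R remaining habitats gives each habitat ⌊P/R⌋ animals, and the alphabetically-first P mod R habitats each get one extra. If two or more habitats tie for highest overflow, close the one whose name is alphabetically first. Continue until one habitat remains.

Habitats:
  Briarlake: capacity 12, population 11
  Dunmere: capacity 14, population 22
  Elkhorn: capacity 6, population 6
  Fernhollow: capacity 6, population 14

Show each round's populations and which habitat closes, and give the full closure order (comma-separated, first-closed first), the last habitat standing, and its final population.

Round 1: Briarlake=11 Dunmere=22 Elkhorn=6 Fernhollow=14 → close Dunmere (overflow 8)
  22÷3 = 7 each, +1 to first 1
Round 2: Briarlake=19 Elkhorn=13 Fernhollow=21 → close Fernhollow (overflow 15)
  21÷2 = 10 each, +1 to first 1
Round 3: Briarlake=30 Elkhorn=23 → close Briarlake (overflow 18)
  30÷1 = 30 each, +1 to first 0

Closure order: Dunmere, Fernhollow, Briarlake
Last habitat: Elkhorn with 53 animals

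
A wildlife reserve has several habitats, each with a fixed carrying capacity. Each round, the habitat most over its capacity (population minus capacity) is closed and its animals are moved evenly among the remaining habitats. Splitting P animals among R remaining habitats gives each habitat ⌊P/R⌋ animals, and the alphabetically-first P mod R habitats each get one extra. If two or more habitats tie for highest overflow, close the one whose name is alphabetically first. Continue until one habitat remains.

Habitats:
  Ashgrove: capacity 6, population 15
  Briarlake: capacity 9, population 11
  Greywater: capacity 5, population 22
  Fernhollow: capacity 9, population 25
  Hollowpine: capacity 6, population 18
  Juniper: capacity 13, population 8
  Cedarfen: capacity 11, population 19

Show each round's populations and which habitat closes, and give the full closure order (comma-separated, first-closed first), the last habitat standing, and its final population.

Round 1: Ashgrove=15 Briarlake=11 Cedarfen=19 Fernhollow=25 Greywater=22 Hollowpine=18 Juniper=8 → close Greywater (overflow 17)
  22÷6 = 3 each, +1 to first 4
Round 2: Ashgrove=19 Briarlake=15 Cedarfen=23 Fernhollow=29 Hollowpine=21 Juniper=11 → close Fernhollow (overflow 20)
  29÷5 = 5 each, +1 to first 4
Round 3: Ashgrove=25 Briarlake=21 Cedarfen=29 Hollowpine=27 Juniper=16 → close Hollowpine (overflow 21)
  27÷4 = 6 each, +1 to first 3
Round 4: Ashgrove=32 Briarlake=28 Cedarfen=36 Juniper=22 → close Ashgrove (overflow 26)
  32÷3 = 10 each, +1 to first 2
Round 5: Briarlake=39 Cedarfen=47 Juniper=32 → close Cedarfen (overflow 36)
  47÷2 = 23 each, +1 to first 1
Round 6: Briarlake=63 Juniper=55 → close Briarlake (overflow 54)
  63÷1 = 63 each, +1 to first 0

Closure order: Greywater, Fernhollow, Hollowpine, Ashgrove, Cedarfen, Briarlake
Last habitat: Juniper with 118 animals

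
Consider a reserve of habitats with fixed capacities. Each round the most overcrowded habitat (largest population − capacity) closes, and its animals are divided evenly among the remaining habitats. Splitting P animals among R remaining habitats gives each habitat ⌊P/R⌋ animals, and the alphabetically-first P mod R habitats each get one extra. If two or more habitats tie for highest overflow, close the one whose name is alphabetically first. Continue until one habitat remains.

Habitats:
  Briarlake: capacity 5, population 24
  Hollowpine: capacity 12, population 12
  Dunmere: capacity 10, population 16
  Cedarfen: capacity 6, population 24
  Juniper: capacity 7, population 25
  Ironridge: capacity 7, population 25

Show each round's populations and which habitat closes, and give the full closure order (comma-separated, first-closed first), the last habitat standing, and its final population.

Round 1: Briarlake=24 Cedarfen=24 Dunmere=16 Hollowpine=12 Ironridge=25 Juniper=25 → close Briarlake (overflow 19)
  24÷5 = 4 each, +1 to first 4
Round 2: Cedarfen=29 Dunmere=21 Hollowpine=17 Ironridge=30 Juniper=29 → close Cedarfen (overflow 23)
  29÷4 = 7 each, +1 to first 1
Round 3: Dunmere=29 Hollowpine=24 Ironridge=37 Juniper=36 → close Ironridge (overflow 30)
  37÷3 = 12 each, +1 to first 1
Round 4: Dunmere=42 Hollowpine=36 Juniper=48 → close Juniper (overflow 41)
  48÷2 = 24 each, +1 to first 0
Round 5: Dunmere=66 Hollowpine=60 → close Dunmere (overflow 56)
  66÷1 = 66 each, +1 to first 0

Closure order: Briarlake, Cedarfen, Ironridge, Juniper, Dunmere
Last habitat: Hollowpine with 126 animals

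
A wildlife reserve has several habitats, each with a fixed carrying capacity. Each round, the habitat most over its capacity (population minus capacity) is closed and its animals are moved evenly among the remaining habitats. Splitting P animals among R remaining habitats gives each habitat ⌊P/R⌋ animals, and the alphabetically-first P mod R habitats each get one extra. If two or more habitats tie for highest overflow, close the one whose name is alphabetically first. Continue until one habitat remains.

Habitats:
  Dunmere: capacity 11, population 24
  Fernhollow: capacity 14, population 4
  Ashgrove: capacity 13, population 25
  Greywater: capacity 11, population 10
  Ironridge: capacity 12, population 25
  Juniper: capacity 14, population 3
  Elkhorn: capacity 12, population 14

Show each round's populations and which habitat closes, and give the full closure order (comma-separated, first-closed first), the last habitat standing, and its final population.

Round 1: Ashgrove=25 Dunmere=24 Elkhorn=14 Fernhollow=4 Greywater=10 Ironridge=25 Juniper=3 → close Dunmere (overflow 13)
  24÷6 = 4 each, +1 to first 0
Round 2: Ashgrove=29 Elkhorn=18 Fernhollow=8 Greywater=14 Ironridge=29 Juniper=7 → close Ironridge (overflow 17)
  29÷5 = 5 each, +1 to first 4
Round 3: Ashgrove=35 Elkhorn=24 Fernhollow=14 Greywater=20 Juniper=12 → close Ashgrove (overflow 22)
  35÷4 = 8 each, +1 to first 3
Round 4: Elkhorn=33 Fernhollow=23 Greywater=29 Juniper=20 → close Elkhorn (overflow 21)
  33÷3 = 11 each, +1 to first 0
Round 5: Fernhollow=34 Greywater=40 Juniper=31 → close Greywater (overflow 29)
  40÷2 = 20 each, +1 to first 0
Round 6: Fernhollow=54 Juniper=51 → close Fernhollow (overflow 40)
  54÷1 = 54 each, +1 to first 0

Closure order: Dunmere, Ironridge, Ashgrove, Elkhorn, Greywater, Fernhollow
Last habitat: Juniper with 105 animals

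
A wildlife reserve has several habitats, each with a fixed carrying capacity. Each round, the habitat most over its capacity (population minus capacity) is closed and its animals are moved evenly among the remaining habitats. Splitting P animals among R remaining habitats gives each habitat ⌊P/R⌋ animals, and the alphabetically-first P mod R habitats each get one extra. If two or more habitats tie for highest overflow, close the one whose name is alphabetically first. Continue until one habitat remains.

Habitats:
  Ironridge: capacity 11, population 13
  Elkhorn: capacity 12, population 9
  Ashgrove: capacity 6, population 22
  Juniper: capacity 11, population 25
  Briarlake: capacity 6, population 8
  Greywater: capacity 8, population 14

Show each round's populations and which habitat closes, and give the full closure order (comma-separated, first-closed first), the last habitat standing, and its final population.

Closure order: Ashgrove, Juniper, Greywater, Briarlake, Ironridge
Last habitat: Elkhorn with 91 animals

Round 1: Ashgrove=22 Briarlake=8 Elkhorn=9 Greywater=14 Ironridge=13 Juniper=25 → close Ashgrove (overflow 16)
  22÷5 = 4 each, +1 to first 2
Round 2: Briarlake=13 Elkhorn=14 Greywater=18 Ironridge=17 Juniper=29 → close Juniper (overflow 18)
  29÷4 = 7 each, +1 to first 1
Round 3: Briarlake=21 Elkhorn=21 Greywater=25 Ironridge=24 → close Greywater (overflow 17)
  25÷3 = 8 each, +1 to first 1
Round 4: Briarlake=30 Elkhorn=29 Ironridge=32 → close Briarlake (overflow 24)
  30÷2 = 15 each, +1 to first 0
Round 5: Elkhorn=44 Ironridge=47 → close Ironridge (overflow 36)
  47÷1 = 47 each, +1 to first 0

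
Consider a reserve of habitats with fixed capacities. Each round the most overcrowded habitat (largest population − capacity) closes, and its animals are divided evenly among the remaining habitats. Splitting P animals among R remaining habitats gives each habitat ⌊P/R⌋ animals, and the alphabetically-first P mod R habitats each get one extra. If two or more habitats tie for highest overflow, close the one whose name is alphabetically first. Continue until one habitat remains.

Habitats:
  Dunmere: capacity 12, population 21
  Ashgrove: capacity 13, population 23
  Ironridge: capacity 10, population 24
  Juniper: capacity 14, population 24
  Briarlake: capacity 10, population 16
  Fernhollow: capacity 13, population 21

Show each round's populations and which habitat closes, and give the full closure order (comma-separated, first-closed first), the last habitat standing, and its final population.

Round 1: Ashgrove=23 Briarlake=16 Dunmere=21 Fernhollow=21 Ironridge=24 Juniper=24 → close Ironridge (overflow 14)
  24÷5 = 4 each, +1 to first 4
Round 2: Ashgrove=28 Briarlake=21 Dunmere=26 Fernhollow=26 Juniper=28 → close Ashgrove (overflow 15)
  28÷4 = 7 each, +1 to first 0
Round 3: Briarlake=28 Dunmere=33 Fernhollow=33 Juniper=35 → close Dunmere (overflow 21)
  33÷3 = 11 each, +1 to first 0
Round 4: Briarlake=39 Fernhollow=44 Juniper=46 → close Juniper (overflow 32)
  46÷2 = 23 each, +1 to first 0
Round 5: Briarlake=62 Fernhollow=67 → close Fernhollow (overflow 54)
  67÷1 = 67 each, +1 to first 0

Closure order: Ironridge, Ashgrove, Dunmere, Juniper, Fernhollow
Last habitat: Briarlake with 129 animals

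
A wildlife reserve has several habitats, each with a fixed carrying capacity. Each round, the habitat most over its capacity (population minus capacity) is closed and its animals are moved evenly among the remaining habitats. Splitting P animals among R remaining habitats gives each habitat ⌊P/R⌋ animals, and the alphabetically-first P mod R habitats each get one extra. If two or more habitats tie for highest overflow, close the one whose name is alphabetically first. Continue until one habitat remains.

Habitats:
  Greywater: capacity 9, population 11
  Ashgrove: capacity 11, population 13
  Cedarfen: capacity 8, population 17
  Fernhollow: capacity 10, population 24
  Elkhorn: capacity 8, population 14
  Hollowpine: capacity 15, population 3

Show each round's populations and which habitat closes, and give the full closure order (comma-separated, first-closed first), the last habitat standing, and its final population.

Round 1: Ashgrove=13 Cedarfen=17 Elkhorn=14 Fernhollow=24 Greywater=11 Hollowpine=3 → close Fernhollow (overflow 14)
  24÷5 = 4 each, +1 to first 4
Round 2: Ashgrove=18 Cedarfen=22 Elkhorn=19 Greywater=16 Hollowpine=7 → close Cedarfen (overflow 14)
  22÷4 = 5 each, +1 to first 2
Round 3: Ashgrove=24 Elkhorn=25 Greywater=21 Hollowpine=12 → close Elkhorn (overflow 17)
  25÷3 = 8 each, +1 to first 1
Round 4: Ashgrove=33 Greywater=29 Hollowpine=20 → close Ashgrove (overflow 22)
  33÷2 = 16 each, +1 to first 1
Round 5: Greywater=46 Hollowpine=36 → close Greywater (overflow 37)
  46÷1 = 46 each, +1 to first 0

Closure order: Fernhollow, Cedarfen, Elkhorn, Ashgrove, Greywater
Last habitat: Hollowpine with 82 animals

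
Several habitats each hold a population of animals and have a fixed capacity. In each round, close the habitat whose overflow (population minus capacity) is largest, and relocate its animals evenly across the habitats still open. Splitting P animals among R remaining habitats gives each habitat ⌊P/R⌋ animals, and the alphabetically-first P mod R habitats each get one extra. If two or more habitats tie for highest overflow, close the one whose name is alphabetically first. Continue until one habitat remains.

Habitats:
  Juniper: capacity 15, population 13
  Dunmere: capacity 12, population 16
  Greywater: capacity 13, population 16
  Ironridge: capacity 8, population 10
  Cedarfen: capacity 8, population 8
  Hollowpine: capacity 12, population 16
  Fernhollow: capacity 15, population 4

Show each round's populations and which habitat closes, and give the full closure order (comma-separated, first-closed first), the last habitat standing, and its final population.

Closure order: Dunmere, Hollowpine, Greywater, Ironridge, Cedarfen, Juniper
Last habitat: Fernhollow with 83 animals

Round 1: Cedarfen=8 Dunmere=16 Fernhollow=4 Greywater=16 Hollowpine=16 Ironridge=10 Juniper=13 → close Dunmere (overflow 4)
  16÷6 = 2 each, +1 to first 4
Round 2: Cedarfen=11 Fernhollow=7 Greywater=19 Hollowpine=19 Ironridge=12 Juniper=15 → close Hollowpine (overflow 7)
  19÷5 = 3 each, +1 to first 4
Round 3: Cedarfen=15 Fernhollow=11 Greywater=23 Ironridge=16 Juniper=18 → close Greywater (overflow 10)
  23÷4 = 5 each, +1 to first 3
Round 4: Cedarfen=21 Fernhollow=17 Ironridge=22 Juniper=23 → close Ironridge (overflow 14)
  22÷3 = 7 each, +1 to first 1
Round 5: Cedarfen=29 Fernhollow=24 Juniper=30 → close Cedarfen (overflow 21)
  29÷2 = 14 each, +1 to first 1
Round 6: Fernhollow=39 Juniper=44 → close Juniper (overflow 29)
  44÷1 = 44 each, +1 to first 0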